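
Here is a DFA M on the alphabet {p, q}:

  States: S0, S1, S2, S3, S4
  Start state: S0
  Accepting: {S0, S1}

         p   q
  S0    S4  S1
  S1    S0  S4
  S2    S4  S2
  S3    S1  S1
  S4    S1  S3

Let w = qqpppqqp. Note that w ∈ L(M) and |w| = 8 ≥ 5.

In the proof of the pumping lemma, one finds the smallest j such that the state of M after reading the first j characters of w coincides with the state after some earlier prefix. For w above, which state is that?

S1

State sequence: S0 -q-> S1 -q-> S4 -p-> S1 -p-> S0 -p-> S4 -q-> S3 -q-> S1 -p-> S0
First repeat at step 3: S1 was already visited.

The earliest repeat is at step j = 3: M is in S1, which it already visited at step i = 1.
With |Q| = 5, pigeonhole forces a state repeat no later than step 5; the substring read between the first and second visits to that state can be pumped.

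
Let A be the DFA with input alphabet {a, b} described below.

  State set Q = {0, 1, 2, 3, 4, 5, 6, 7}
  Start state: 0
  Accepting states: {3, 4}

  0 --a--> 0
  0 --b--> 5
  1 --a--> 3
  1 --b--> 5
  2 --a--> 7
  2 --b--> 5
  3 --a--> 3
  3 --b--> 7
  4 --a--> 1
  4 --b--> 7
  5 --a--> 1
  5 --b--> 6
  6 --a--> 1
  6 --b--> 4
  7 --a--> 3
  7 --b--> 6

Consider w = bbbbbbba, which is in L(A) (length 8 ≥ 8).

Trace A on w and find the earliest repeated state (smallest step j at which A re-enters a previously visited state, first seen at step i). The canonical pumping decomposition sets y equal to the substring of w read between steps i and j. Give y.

bbb

Run of A on w = b b b b b b b a:
  step 0: 0  (start)
  step 1: 5  (read b: 0→5)
  step 2: 6  (read b: 5→6)
  step 3: 4  (read b: 6→4)
  step 4: 7  (read b: 4→7)
  step 5: 6  (read b: 7→6)   ← first repeat (6 seen earlier)
  step 6: 4  (read b: 6→4)
  step 7: 7  (read b: 4→7)
  step 8: 3  (read a: 7→3)

So i = 2, j = 5, giving x = w[0:2] = bb, y = w[2:5] = bbb, z = w[5:8] = bba.
Check: |xy| = 5 ≤ 8 and |y| = 3 ≥ 1. Reading y takes A from 6 back to 6, so every xyⁱz is accepted.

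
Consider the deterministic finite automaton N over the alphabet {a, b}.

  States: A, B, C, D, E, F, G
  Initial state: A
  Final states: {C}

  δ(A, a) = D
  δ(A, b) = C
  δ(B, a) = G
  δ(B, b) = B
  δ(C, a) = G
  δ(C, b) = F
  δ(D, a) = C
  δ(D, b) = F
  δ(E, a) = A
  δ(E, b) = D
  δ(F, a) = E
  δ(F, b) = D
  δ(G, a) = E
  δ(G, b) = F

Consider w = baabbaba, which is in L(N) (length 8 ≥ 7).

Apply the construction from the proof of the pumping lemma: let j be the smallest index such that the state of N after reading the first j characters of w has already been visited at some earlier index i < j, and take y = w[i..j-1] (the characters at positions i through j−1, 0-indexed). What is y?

bba

State sequence: A -b-> C -a-> G -a-> E -b-> D -b-> F -a-> E -b-> D -a-> C
First repeat at step 6: E was already visited.

So i = 3, j = 6, giving x = w[0:3] = baa, y = w[3:6] = bba, z = w[6:8] = ba.
Check: |xy| = 6 ≤ 7 and |y| = 3 ≥ 1. Reading y takes N from E back to E, so every xyⁱz is accepted.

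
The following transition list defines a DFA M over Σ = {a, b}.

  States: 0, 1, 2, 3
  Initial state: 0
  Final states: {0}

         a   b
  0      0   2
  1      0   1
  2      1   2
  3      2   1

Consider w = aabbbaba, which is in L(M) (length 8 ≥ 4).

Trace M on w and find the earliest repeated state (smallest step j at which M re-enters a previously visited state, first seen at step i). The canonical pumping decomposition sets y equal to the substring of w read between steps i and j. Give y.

State sequence: 0 -a-> 0 -a-> 0 -b-> 2 -b-> 2 -b-> 2 -a-> 1 -b-> 1 -a-> 0
First repeat at step 1: 0 was already visited.

So i = 0, j = 1, giving x = w[0:0] = ε, y = w[0:1] = a, z = w[1:8] = abbbaba.
Check: |xy| = 1 ≤ 4 and |y| = 1 ≥ 1. Reading y takes M from 0 back to 0, so every xyⁱz is accepted.
Pumping length from the standard proof: p = 4 (the number of states). The repeated state found above gives |xy| = j ≤ 4 and |y| = j − i ≥ 1.

a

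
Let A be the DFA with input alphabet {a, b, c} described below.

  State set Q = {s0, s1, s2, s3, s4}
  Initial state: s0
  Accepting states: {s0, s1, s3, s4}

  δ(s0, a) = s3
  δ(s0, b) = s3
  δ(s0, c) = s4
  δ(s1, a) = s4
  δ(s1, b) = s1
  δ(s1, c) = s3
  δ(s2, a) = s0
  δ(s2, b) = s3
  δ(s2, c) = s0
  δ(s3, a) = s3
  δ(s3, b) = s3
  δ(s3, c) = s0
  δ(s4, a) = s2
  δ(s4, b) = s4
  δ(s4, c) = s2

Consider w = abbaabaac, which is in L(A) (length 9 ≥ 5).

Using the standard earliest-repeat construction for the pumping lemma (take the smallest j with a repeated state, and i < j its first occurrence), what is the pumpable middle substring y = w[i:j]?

State sequence: s0 -a-> s3 -b-> s3 -b-> s3 -a-> s3 -a-> s3 -b-> s3 -a-> s3 -a-> s3 -c-> s0
First repeat at step 2: s3 was already visited.

So i = 1, j = 2, giving x = w[0:1] = a, y = w[1:2] = b, z = w[2:9] = baabaac.
Check: |xy| = 2 ≤ 5 and |y| = 1 ≥ 1. Reading y takes A from s3 back to s3, so every xyⁱz is accepted.
Pumping length from the standard proof: p = 5 (the number of states). The repeated state found above gives |xy| = j ≤ 5 and |y| = j − i ≥ 1.

b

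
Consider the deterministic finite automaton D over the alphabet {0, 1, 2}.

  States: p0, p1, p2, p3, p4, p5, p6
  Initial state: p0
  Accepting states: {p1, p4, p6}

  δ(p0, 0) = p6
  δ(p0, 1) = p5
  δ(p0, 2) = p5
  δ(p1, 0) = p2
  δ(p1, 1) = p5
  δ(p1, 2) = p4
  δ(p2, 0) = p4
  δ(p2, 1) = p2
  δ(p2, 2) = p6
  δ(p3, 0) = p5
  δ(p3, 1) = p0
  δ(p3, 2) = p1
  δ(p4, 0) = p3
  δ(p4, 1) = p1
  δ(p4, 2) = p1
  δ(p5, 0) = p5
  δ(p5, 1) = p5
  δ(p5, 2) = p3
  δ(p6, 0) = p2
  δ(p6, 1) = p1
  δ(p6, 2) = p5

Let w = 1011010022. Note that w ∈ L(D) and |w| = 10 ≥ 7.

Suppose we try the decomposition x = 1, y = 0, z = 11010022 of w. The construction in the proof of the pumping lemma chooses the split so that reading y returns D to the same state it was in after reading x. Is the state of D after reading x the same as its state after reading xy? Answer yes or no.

yes

Run of D on the first 2 characters of w = 1 0:
  step 0: p0  (start)
  step 1: p5  (read 1: p0→p5)
  step 2: p5  (read 0: p5→p5)

After x (step 1): p5. After xy (step 2): p5.
They match, so y = 0 drives D around a cycle from p5 back to itself; pumping y any number of times keeps D in p5 before reading z, and xyⁱz ∈ L(D) for every i ≥ 0.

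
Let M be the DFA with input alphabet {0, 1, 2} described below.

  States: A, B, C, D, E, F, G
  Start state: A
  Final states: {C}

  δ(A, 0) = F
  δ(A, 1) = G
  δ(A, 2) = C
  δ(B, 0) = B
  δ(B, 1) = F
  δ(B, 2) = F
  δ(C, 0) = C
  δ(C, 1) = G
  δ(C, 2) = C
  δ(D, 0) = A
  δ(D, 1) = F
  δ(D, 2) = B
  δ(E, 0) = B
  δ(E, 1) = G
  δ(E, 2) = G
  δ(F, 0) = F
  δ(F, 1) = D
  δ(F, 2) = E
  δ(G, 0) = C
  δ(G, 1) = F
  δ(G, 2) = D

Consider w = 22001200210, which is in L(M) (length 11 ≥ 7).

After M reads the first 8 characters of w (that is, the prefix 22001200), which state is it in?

Run of M on the first 8 characters of w = 2 2 0 0 1 2 0 0:
  step 0: A  (start)
  step 1: C  (read 2: A→C)
  step 2: C  (read 2: C→C)
  step 3: C  (read 0: C→C)
  step 4: C  (read 0: C→C)
  step 5: G  (read 1: C→G)
  step 6: D  (read 2: G→D)
  step 7: A  (read 0: D→A)
  step 8: F  (read 0: A→F)

After reading 8 characters, M is in state F.

F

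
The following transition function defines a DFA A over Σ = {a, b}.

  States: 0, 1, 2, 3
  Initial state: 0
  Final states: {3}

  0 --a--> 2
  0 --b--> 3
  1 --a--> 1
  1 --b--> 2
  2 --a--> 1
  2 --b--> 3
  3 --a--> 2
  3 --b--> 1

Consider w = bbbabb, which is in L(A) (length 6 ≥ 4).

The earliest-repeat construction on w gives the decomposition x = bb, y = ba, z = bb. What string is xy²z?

bbbababb

xy^2z = bb·ba·ba·bb = bbbababb.
Reading y = ba takes A from 1 back to 1, so after x·y·y the machine is still in 1, and z then leads to the accepting state 3. Hence bbbababb ∈ L(A).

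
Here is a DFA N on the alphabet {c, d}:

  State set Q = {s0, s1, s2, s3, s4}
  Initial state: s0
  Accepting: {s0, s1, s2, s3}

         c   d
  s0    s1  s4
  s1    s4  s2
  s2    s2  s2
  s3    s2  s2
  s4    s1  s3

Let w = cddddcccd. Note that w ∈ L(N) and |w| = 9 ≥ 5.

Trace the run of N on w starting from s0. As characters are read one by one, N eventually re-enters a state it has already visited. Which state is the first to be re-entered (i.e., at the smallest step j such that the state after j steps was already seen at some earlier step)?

s2

State sequence: s0 -c-> s1 -d-> s2 -d-> s2 -d-> s2 -d-> s2 -c-> s2 -c-> s2 -c-> s2 -d-> s2
First repeat at step 3: s2 was already visited.

The earliest repeat is at step j = 3: N is in s2, which it already visited at step i = 2.
The DFA has 5 states, so the proof of the pumping lemma guarantees a repeated state among the first 5+1 visited; the segment between the two visits is the pumpable y.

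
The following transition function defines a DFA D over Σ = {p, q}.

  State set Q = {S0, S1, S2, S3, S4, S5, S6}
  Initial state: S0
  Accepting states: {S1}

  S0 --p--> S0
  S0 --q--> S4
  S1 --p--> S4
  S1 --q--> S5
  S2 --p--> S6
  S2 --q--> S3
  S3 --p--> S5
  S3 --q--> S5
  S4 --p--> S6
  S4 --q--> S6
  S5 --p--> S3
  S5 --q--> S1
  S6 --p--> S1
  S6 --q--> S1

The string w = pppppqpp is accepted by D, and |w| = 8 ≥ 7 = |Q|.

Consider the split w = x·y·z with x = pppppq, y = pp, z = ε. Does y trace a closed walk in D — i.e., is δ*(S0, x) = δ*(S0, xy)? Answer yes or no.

State sequence: S0 -p-> S0 -p-> S0 -p-> S0 -p-> S0 -p-> S0 -q-> S4 -p-> S6 -p-> S1

After x (step 6): S4. After xy (step 8): S1.
They differ (S4 ≠ S1), so y is not a cycle from the state after x; this split is not the one the pumping-lemma construction produces, and pumping y need not keep the string in L(D).

no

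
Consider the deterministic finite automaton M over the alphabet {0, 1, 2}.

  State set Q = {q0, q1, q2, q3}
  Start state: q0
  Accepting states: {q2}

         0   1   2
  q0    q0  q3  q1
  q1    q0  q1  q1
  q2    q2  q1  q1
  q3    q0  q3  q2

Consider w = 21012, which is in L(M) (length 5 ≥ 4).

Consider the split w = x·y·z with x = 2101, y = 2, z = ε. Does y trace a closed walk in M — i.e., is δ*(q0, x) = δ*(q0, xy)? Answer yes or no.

no

State sequence: q0 -2-> q1 -1-> q1 -0-> q0 -1-> q3 -2-> q2

After x (step 4): q3. After xy (step 5): q2.
They differ (q3 ≠ q2), so y is not a cycle from the state after x; this split is not the one the pumping-lemma construction produces, and pumping y need not keep the string in L(M).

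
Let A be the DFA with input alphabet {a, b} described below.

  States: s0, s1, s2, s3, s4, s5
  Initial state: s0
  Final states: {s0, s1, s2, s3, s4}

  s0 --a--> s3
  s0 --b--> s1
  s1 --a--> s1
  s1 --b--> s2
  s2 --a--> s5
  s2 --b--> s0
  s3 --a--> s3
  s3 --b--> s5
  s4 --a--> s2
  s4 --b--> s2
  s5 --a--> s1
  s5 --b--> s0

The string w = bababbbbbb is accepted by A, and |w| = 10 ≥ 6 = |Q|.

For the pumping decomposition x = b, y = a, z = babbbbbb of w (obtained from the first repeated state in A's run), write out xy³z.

xy^3z = b·a·a·a·babbbbbb = baaababbbbbb.
Reading y = a takes A from s1 back to s1, so after x·y·y·y the machine is still in s1, and z then leads to the accepting state s2. Hence baaababbbbbb ∈ L(A).

baaababbbbbb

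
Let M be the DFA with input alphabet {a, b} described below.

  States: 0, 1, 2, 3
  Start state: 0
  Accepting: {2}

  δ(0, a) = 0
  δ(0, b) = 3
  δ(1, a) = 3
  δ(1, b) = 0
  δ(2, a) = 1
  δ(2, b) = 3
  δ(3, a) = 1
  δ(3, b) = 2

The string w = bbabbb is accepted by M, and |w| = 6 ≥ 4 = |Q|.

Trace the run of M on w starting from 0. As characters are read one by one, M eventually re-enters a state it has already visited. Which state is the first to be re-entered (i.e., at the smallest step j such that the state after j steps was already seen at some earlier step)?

State sequence: 0 -b-> 3 -b-> 2 -a-> 1 -b-> 0 -b-> 3 -b-> 2
First repeat at step 4: 0 was already visited.

The earliest repeat is at step j = 4: M is in 0, which it already visited at step i = 0.
Since M has 4 states, any run of length ≥ 4 visits 4+1 states, so by pigeonhole some state repeats within the first 4 steps — that repeat gives the pumpable loop.

0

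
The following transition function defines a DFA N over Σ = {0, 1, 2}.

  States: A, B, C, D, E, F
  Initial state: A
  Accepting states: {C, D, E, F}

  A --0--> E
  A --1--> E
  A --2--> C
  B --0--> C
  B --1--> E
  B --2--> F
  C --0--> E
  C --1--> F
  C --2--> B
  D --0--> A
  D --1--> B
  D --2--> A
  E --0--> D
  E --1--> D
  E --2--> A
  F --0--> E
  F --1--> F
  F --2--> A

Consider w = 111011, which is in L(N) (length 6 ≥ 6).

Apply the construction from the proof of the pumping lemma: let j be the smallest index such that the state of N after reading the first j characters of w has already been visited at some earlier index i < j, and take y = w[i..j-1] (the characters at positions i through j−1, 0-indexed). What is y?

State sequence: A -1-> E -1-> D -1-> B -0-> C -1-> F -1-> F
First repeat at step 6: F was already visited.

So i = 5, j = 6, giving x = w[0:5] = 11101, y = w[5:6] = 1, z = w[6:6] = ε.
Check: |xy| = 6 ≤ 6 and |y| = 1 ≥ 1. Reading y takes N from F back to F, so every xyⁱz is accepted.

1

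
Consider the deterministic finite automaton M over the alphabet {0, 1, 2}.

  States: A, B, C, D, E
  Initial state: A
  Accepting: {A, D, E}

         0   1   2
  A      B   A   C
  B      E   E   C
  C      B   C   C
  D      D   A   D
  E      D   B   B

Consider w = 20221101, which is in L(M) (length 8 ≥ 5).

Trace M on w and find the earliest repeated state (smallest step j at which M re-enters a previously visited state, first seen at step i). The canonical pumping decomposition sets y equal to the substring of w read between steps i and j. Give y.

Run of M on w = 2 0 2 2 1 1 0 1:
  step 0: A  (start)
  step 1: C  (read 2: A→C)
  step 2: B  (read 0: C→B)
  step 3: C  (read 2: B→C)   ← first repeat (C seen earlier)
  step 4: C  (read 2: C→C)
  step 5: C  (read 1: C→C)
  step 6: C  (read 1: C→C)
  step 7: B  (read 0: C→B)
  step 8: E  (read 1: B→E)

So i = 1, j = 3, giving x = w[0:1] = 2, y = w[1:3] = 02, z = w[3:8] = 21101.
Check: |xy| = 3 ≤ 5 and |y| = 2 ≥ 1. Reading y takes M from C back to C, so every xyⁱz is accepted.
The DFA has 5 states, so the proof of the pumping lemma guarantees a repeated state among the first 5+1 visited; the segment between the two visits is the pumpable y.

02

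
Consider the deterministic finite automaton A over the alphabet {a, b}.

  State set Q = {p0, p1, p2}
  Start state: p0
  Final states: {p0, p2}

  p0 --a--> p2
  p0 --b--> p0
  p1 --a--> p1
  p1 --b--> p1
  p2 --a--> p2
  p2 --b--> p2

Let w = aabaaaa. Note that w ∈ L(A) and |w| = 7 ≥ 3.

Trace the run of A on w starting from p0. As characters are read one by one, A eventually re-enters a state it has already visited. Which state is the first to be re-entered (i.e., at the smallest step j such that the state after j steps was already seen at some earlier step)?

p2

Run of A on w = a a b a a a a:
  step 0: p0  (start)
  step 1: p2  (read a: p0→p2)
  step 2: p2  (read a: p2→p2)   ← first repeat (p2 seen earlier)
  step 3: p2  (read b: p2→p2)
  step 4: p2  (read a: p2→p2)
  step 5: p2  (read a: p2→p2)
  step 6: p2  (read a: p2→p2)
  step 7: p2  (read a: p2→p2)

The earliest repeat is at step j = 2: A is in p2, which it already visited at step i = 1.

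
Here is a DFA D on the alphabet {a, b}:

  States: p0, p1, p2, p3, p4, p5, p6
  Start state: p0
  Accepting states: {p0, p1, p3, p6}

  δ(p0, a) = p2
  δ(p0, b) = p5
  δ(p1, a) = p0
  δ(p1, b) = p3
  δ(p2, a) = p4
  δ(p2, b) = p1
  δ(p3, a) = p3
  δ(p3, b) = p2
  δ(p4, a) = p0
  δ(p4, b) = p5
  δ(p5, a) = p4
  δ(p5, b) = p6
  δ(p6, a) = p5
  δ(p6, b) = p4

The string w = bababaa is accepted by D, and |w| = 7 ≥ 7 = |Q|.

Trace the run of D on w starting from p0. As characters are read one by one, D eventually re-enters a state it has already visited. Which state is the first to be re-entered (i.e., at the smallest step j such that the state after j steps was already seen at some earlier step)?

p5

State sequence: p0 -b-> p5 -a-> p4 -b-> p5 -a-> p4 -b-> p5 -a-> p4 -a-> p0
First repeat at step 3: p5 was already visited.

The earliest repeat is at step j = 3: D is in p5, which it already visited at step i = 1.
Pumping length from the standard proof: p = 7 (the number of states). The repeated state found above gives |xy| = j ≤ 7 and |y| = j − i ≥ 1.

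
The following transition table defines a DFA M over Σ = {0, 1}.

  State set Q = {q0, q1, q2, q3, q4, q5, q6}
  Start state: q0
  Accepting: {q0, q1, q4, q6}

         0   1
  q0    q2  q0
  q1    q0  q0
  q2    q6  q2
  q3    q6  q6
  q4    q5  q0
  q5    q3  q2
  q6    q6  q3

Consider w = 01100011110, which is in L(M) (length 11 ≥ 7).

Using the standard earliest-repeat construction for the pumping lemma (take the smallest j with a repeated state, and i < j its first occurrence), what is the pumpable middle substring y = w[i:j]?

1

State sequence: q0 -0-> q2 -1-> q2 -1-> q2 -0-> q6 -0-> q6 -0-> q6 -1-> q3 -1-> q6 -1-> q3 -1-> q6 -0-> q6
First repeat at step 2: q2 was already visited.

So i = 1, j = 2, giving x = w[0:1] = 0, y = w[1:2] = 1, z = w[2:11] = 100011110.
Check: |xy| = 2 ≤ 7 and |y| = 1 ≥ 1. Reading y takes M from q2 back to q2, so every xyⁱz is accepted.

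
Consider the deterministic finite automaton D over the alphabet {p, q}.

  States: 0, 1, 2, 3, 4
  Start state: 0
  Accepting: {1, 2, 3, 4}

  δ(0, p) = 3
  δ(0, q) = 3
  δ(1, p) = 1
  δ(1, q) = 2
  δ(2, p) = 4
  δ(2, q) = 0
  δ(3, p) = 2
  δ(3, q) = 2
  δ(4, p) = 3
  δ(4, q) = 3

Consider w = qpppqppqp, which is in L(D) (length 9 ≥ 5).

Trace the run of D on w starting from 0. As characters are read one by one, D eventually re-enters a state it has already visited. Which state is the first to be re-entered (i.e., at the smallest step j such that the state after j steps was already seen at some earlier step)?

3

State sequence: 0 -q-> 3 -p-> 2 -p-> 4 -p-> 3 -q-> 2 -p-> 4 -p-> 3 -q-> 2 -p-> 4
First repeat at step 4: 3 was already visited.

The earliest repeat is at step j = 4: D is in 3, which it already visited at step i = 1.
Since D has 5 states, any run of length ≥ 5 visits 5+1 states, so by pigeonhole some state repeats within the first 5 steps — that repeat gives the pumpable loop.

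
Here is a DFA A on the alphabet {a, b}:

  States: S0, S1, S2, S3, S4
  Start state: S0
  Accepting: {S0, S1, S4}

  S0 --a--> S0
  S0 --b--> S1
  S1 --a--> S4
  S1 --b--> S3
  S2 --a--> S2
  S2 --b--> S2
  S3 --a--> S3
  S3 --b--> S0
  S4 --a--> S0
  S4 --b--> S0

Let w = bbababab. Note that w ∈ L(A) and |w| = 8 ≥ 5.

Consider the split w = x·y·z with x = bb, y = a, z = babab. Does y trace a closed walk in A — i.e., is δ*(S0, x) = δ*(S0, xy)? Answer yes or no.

yes

Run of A on the first 3 characters of w = b b a:
  step 0: S0  (start)
  step 1: S1  (read b: S0→S1)
  step 2: S3  (read b: S1→S3)
  step 3: S3  (read a: S3→S3)

After x (step 2): S3. After xy (step 3): S3.
They match, so y = a drives A around a cycle from S3 back to itself; pumping y any number of times keeps A in S3 before reading z, and xyⁱz ∈ L(A) for every i ≥ 0.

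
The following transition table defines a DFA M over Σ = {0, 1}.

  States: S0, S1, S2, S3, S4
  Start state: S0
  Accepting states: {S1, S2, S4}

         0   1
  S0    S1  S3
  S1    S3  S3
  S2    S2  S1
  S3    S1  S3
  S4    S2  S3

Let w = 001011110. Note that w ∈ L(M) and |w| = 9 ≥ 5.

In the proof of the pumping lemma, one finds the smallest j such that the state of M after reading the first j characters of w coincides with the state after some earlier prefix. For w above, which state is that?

S3

State sequence: S0 -0-> S1 -0-> S3 -1-> S3 -0-> S1 -1-> S3 -1-> S3 -1-> S3 -1-> S3 -0-> S1
First repeat at step 3: S3 was already visited.

The earliest repeat is at step j = 3: M is in S3, which it already visited at step i = 2.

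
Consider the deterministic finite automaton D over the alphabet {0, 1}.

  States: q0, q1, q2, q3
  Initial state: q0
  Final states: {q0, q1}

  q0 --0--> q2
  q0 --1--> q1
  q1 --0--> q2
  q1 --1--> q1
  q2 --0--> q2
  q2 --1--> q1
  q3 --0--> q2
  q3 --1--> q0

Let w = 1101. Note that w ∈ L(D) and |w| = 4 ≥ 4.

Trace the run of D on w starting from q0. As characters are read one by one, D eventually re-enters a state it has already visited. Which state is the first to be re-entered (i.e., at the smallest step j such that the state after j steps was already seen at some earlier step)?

q1

State sequence: q0 -1-> q1 -1-> q1 -0-> q2 -1-> q1
First repeat at step 2: q1 was already visited.

The earliest repeat is at step j = 2: D is in q1, which it already visited at step i = 1.
Since D has 4 states, any run of length ≥ 4 visits 4+1 states, so by pigeonhole some state repeats within the first 4 steps — that repeat gives the pumpable loop.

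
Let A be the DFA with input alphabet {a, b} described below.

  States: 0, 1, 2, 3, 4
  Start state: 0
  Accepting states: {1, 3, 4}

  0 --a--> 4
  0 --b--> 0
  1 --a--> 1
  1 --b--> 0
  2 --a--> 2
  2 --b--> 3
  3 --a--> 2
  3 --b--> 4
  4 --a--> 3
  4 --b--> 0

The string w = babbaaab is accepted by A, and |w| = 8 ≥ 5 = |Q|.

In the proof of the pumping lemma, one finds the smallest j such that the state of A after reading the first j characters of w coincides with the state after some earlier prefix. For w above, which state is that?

Run of A on w = b a b b a a a b:
  step 0: 0  (start)
  step 1: 0  (read b: 0→0)   ← first repeat (0 seen earlier)
  step 2: 4  (read a: 0→4)
  step 3: 0  (read b: 4→0)
  step 4: 0  (read b: 0→0)
  step 5: 4  (read a: 0→4)
  step 6: 3  (read a: 4→3)
  step 7: 2  (read a: 3→2)
  step 8: 3  (read b: 2→3)

The earliest repeat is at step j = 1: A is in 0, which it already visited at step i = 0.
With |Q| = 5, pigeonhole forces a state repeat no later than step 5; the substring read between the first and second visits to that state can be pumped.

0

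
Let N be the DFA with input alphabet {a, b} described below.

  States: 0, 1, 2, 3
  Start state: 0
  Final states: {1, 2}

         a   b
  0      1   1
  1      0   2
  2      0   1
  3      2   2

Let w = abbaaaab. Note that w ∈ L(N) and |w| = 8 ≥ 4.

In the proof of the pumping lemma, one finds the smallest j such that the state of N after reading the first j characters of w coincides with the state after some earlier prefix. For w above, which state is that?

1

Run of N on w = a b b a a a a b:
  step 0: 0  (start)
  step 1: 1  (read a: 0→1)
  step 2: 2  (read b: 1→2)
  step 3: 1  (read b: 2→1)   ← first repeat (1 seen earlier)
  step 4: 0  (read a: 1→0)
  step 5: 1  (read a: 0→1)
  step 6: 0  (read a: 1→0)
  step 7: 1  (read a: 0→1)
  step 8: 2  (read b: 1→2)

The earliest repeat is at step j = 3: N is in 1, which it already visited at step i = 1.
The DFA has 4 states, so the proof of the pumping lemma guarantees a repeated state among the first 4+1 visited; the segment between the two visits is the pumpable y.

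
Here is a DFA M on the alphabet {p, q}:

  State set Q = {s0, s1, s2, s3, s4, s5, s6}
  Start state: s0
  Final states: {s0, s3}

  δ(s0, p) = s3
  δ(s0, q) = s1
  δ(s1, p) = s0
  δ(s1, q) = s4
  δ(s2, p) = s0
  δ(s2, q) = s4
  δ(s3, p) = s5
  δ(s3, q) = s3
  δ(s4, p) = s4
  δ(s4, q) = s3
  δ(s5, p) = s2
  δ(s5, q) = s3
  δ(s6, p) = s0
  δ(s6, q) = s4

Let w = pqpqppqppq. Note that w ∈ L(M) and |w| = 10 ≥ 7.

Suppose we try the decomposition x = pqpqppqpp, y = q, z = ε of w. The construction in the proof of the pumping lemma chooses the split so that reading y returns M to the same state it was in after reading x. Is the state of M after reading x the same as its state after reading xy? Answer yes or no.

no

State sequence: s0 -p-> s3 -q-> s3 -p-> s5 -q-> s3 -p-> s5 -p-> s2 -q-> s4 -p-> s4 -p-> s4 -q-> s3

After x (step 9): s4. After xy (step 10): s3.
They differ (s4 ≠ s3), so y is not a cycle from the state after x; this split is not the one the pumping-lemma construction produces, and pumping y need not keep the string in L(M).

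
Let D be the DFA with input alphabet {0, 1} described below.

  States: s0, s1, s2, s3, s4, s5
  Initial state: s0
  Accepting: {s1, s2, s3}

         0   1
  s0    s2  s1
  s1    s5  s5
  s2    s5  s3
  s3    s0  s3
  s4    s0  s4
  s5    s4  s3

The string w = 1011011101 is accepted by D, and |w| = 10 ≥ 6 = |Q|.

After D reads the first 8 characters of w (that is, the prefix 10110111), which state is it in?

s3

Run of D on the first 8 characters of w = 1 0 1 1 0 1 1 1:
  step 0: s0  (start)
  step 1: s1  (read 1: s0→s1)
  step 2: s5  (read 0: s1→s5)
  step 3: s3  (read 1: s5→s3)
  step 4: s3  (read 1: s3→s3)
  step 5: s0  (read 0: s3→s0)
  step 6: s1  (read 1: s0→s1)
  step 7: s5  (read 1: s1→s5)
  step 8: s3  (read 1: s5→s3)

After reading 8 characters, D is in state s3.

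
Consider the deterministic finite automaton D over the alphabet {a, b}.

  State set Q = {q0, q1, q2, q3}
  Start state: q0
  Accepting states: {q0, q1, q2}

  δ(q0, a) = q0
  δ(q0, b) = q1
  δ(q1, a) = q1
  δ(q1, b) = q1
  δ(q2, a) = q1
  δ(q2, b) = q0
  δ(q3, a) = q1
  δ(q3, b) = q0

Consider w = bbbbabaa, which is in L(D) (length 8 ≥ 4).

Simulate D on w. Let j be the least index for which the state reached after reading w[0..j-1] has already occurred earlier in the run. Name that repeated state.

Run of D on w = b b b b a b a a:
  step 0: q0  (start)
  step 1: q1  (read b: q0→q1)
  step 2: q1  (read b: q1→q1)   ← first repeat (q1 seen earlier)
  step 3: q1  (read b: q1→q1)
  step 4: q1  (read b: q1→q1)
  step 5: q1  (read a: q1→q1)
  step 6: q1  (read b: q1→q1)
  step 7: q1  (read a: q1→q1)
  step 8: q1  (read a: q1→q1)

The earliest repeat is at step j = 2: D is in q1, which it already visited at step i = 1.
Since D has 4 states, any run of length ≥ 4 visits 4+1 states, so by pigeonhole some state repeats within the first 4 steps — that repeat gives the pumpable loop.

q1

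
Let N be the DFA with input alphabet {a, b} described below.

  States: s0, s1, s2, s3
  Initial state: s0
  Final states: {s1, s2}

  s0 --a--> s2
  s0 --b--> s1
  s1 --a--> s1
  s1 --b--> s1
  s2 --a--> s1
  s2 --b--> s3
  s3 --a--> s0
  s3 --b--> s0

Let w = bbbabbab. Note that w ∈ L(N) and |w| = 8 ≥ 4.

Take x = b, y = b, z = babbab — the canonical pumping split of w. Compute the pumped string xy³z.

bbbbbabbab

xy^3z = b·b·b·b·babbab = bbbbbabbab.
Reading y = b takes N from s1 back to s1, so after x·y·y·y the machine is still in s1, and z then leads to the accepting state s1. Hence bbbbbabbab ∈ L(N).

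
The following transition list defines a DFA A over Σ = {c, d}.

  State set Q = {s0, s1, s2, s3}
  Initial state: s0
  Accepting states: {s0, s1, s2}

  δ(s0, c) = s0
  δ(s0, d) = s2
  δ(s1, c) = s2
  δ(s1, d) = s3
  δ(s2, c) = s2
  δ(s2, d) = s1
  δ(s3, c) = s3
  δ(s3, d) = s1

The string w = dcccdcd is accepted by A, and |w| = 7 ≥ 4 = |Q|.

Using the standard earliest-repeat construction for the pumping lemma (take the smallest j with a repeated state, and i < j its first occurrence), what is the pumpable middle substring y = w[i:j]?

c

Run of A on w = d c c c d c d:
  step 0: s0  (start)
  step 1: s2  (read d: s0→s2)
  step 2: s2  (read c: s2→s2)   ← first repeat (s2 seen earlier)
  step 3: s2  (read c: s2→s2)
  step 4: s2  (read c: s2→s2)
  step 5: s1  (read d: s2→s1)
  step 6: s2  (read c: s1→s2)
  step 7: s1  (read d: s2→s1)

So i = 1, j = 2, giving x = w[0:1] = d, y = w[1:2] = c, z = w[2:7] = ccdcd.
Check: |xy| = 2 ≤ 4 and |y| = 1 ≥ 1. Reading y takes A from s2 back to s2, so every xyⁱz is accepted.
With |Q| = 4, pigeonhole forces a state repeat no later than step 4; the substring read between the first and second visits to that state can be pumped.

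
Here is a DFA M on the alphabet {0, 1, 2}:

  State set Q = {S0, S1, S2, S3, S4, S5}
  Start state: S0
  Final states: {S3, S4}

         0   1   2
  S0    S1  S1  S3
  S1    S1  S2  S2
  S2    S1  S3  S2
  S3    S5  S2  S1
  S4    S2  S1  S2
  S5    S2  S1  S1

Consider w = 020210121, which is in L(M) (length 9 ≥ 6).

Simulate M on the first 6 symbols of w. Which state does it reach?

S5

State sequence: S0 -0-> S1 -2-> S2 -0-> S1 -2-> S2 -1-> S3 -0-> S5

After reading 6 characters, M is in state S5.
(This kind of state-tracing is the core of the pumping-lemma construction: with 6 states, pigeonhole forces a repeat within the first 6 steps.)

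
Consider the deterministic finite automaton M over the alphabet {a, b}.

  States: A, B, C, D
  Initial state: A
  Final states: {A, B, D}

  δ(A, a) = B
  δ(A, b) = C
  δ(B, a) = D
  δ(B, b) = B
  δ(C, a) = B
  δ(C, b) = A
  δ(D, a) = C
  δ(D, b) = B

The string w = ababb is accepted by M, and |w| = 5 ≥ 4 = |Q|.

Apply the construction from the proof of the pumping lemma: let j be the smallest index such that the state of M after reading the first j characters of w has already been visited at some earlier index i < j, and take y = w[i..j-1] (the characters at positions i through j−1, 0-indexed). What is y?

Run of M on w = a b a b b:
  step 0: A  (start)
  step 1: B  (read a: A→B)
  step 2: B  (read b: B→B)   ← first repeat (B seen earlier)
  step 3: D  (read a: B→D)
  step 4: B  (read b: D→B)
  step 5: B  (read b: B→B)

So i = 1, j = 2, giving x = w[0:1] = a, y = w[1:2] = b, z = w[2:5] = abb.
Check: |xy| = 2 ≤ 4 and |y| = 1 ≥ 1. Reading y takes M from B back to B, so every xyⁱz is accepted.

b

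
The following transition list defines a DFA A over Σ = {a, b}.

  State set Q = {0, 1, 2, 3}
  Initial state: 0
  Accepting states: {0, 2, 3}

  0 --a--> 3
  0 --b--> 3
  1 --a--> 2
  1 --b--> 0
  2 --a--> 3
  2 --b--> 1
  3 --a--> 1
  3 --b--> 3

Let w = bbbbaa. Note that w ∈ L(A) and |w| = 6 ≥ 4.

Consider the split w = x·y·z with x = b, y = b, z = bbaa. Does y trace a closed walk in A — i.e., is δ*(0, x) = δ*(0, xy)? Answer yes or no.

yes

Run of A on the first 2 characters of w = b b:
  step 0: 0  (start)
  step 1: 3  (read b: 0→3)
  step 2: 3  (read b: 3→3)

After x (step 1): 3. After xy (step 2): 3.
They match, so y = b drives A around a cycle from 3 back to itself; pumping y any number of times keeps A in 3 before reading z, and xyⁱz ∈ L(A) for every i ≥ 0.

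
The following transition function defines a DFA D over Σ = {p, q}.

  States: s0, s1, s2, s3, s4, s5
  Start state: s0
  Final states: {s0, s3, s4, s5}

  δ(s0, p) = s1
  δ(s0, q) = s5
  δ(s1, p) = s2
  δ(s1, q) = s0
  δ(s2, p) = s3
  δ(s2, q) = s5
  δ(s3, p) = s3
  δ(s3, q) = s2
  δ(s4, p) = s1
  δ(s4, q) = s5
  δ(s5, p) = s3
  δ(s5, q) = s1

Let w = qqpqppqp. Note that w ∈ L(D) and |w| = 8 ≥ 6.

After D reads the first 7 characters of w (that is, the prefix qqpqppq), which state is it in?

s2

State sequence: s0 -q-> s5 -q-> s1 -p-> s2 -q-> s5 -p-> s3 -p-> s3 -q-> s2

After reading 7 characters, D is in state s2.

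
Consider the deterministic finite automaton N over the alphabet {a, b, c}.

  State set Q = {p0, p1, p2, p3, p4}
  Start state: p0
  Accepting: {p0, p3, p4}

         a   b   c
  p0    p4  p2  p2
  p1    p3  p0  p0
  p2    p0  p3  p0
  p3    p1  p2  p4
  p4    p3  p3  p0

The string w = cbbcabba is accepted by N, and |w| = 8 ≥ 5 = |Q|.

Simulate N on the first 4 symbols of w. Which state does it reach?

p0

State sequence: p0 -c-> p2 -b-> p3 -b-> p2 -c-> p0

After reading 4 characters, N is in state p0.
(This kind of state-tracing is the core of the pumping-lemma construction: with 5 states, pigeonhole forces a repeat within the first 5 steps.)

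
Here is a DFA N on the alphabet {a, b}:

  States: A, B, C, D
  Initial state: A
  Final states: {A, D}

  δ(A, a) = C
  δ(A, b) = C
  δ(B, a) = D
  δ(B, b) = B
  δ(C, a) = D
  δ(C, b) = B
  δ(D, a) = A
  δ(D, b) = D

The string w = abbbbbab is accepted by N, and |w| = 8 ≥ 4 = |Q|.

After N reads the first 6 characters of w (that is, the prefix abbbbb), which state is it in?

B

Run of N on the first 6 characters of w = a b b b b b:
  step 0: A  (start)
  step 1: C  (read a: A→C)
  step 2: B  (read b: C→B)
  step 3: B  (read b: B→B)
  step 4: B  (read b: B→B)
  step 5: B  (read b: B→B)
  step 6: B  (read b: B→B)

After reading 6 characters, N is in state B.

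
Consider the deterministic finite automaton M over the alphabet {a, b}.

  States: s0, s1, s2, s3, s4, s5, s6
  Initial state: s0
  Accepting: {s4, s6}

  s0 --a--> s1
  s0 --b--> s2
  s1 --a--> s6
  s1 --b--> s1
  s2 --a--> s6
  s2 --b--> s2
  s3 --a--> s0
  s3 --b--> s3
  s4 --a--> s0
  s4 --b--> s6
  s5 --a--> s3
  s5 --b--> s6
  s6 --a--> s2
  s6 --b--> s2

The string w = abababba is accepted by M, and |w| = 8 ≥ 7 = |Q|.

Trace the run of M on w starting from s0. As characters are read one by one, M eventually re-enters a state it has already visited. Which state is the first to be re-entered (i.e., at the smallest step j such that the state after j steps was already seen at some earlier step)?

Run of M on w = a b a b a b b a:
  step 0: s0  (start)
  step 1: s1  (read a: s0→s1)
  step 2: s1  (read b: s1→s1)   ← first repeat (s1 seen earlier)
  step 3: s6  (read a: s1→s6)
  step 4: s2  (read b: s6→s2)
  step 5: s6  (read a: s2→s6)
  step 6: s2  (read b: s6→s2)
  step 7: s2  (read b: s2→s2)
  step 8: s6  (read a: s2→s6)

The earliest repeat is at step j = 2: M is in s1, which it already visited at step i = 1.
Since M has 7 states, any run of length ≥ 7 visits 7+1 states, so by pigeonhole some state repeats within the first 7 steps — that repeat gives the pumpable loop.

s1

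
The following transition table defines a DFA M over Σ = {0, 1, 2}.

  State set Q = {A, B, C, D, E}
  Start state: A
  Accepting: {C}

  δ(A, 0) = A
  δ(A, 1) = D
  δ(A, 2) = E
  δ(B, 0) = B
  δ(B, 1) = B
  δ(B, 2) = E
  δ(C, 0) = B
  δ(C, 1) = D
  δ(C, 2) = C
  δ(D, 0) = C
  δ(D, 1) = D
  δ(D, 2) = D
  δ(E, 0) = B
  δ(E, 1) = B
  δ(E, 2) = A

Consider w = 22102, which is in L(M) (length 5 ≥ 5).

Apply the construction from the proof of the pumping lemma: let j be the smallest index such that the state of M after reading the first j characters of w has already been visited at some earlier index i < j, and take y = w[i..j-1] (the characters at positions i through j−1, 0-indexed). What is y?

Run of M on w = 2 2 1 0 2:
  step 0: A  (start)
  step 1: E  (read 2: A→E)
  step 2: A  (read 2: E→A)   ← first repeat (A seen earlier)
  step 3: D  (read 1: A→D)
  step 4: C  (read 0: D→C)
  step 5: C  (read 2: C→C)

So i = 0, j = 2, giving x = w[0:0] = ε, y = w[0:2] = 22, z = w[2:5] = 102.
Check: |xy| = 2 ≤ 5 and |y| = 2 ≥ 1. Reading y takes M from A back to A, so every xyⁱz is accepted.

22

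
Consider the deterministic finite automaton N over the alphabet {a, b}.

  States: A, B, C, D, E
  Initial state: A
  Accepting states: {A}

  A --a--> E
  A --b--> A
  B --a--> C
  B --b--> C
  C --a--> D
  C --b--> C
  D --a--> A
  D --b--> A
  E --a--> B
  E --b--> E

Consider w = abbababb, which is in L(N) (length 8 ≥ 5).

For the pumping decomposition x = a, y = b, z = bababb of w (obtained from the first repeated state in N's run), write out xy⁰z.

xy⁰z = xz = a·bababb = abababb.
Reading y = b takes N from E back to E, so after x the machine is still in E, and z then leads to the accepting state A. Hence abababb ∈ L(N).

abababb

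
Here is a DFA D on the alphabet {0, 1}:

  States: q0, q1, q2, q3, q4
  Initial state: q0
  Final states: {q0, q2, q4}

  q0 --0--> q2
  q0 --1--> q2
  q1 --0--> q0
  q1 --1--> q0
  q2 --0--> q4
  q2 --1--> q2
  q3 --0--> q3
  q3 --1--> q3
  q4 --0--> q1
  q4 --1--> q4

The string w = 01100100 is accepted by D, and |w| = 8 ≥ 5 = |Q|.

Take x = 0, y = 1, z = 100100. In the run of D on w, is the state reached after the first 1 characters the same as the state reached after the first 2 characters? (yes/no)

State sequence: q0 -0-> q2 -1-> q2

After x (step 1): q2. After xy (step 2): q2.
They match, so y = 1 drives D around a cycle from q2 back to itself; pumping y any number of times keeps D in q2 before reading z, and xyⁱz ∈ L(D) for every i ≥ 0.

yes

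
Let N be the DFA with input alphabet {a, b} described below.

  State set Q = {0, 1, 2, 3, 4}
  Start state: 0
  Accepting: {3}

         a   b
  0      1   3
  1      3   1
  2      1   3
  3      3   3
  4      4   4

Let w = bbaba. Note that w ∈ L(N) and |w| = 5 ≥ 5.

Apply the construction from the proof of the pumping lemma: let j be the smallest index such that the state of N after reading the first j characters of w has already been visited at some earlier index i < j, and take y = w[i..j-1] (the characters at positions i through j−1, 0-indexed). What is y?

State sequence: 0 -b-> 3 -b-> 3 -a-> 3 -b-> 3 -a-> 3
First repeat at step 2: 3 was already visited.

So i = 1, j = 2, giving x = w[0:1] = b, y = w[1:2] = b, z = w[2:5] = aba.
Check: |xy| = 2 ≤ 5 and |y| = 1 ≥ 1. Reading y takes N from 3 back to 3, so every xyⁱz is accepted.

b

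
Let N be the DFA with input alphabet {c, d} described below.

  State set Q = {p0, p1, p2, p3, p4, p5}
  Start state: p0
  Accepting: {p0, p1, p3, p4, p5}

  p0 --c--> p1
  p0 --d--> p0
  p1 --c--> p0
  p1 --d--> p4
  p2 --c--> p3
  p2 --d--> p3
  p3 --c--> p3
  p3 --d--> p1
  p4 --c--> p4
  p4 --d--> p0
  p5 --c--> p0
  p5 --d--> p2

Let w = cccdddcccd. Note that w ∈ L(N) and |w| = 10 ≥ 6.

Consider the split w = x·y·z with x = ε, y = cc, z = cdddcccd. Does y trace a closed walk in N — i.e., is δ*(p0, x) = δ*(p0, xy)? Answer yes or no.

yes

State sequence: p0 -c-> p1 -c-> p0

After x (step 0): p0. After xy (step 2): p0.
They match, so y = cc drives N around a cycle from p0 back to itself; pumping y any number of times keeps N in p0 before reading z, and xyⁱz ∈ L(N) for every i ≥ 0.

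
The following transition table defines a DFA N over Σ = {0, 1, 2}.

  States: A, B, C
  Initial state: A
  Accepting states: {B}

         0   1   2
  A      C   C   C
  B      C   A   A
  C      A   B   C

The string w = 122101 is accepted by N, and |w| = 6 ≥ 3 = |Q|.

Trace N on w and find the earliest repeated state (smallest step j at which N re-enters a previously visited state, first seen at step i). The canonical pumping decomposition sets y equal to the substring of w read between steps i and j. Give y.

2

State sequence: A -1-> C -2-> C -2-> C -1-> B -0-> C -1-> B
First repeat at step 2: C was already visited.

So i = 1, j = 2, giving x = w[0:1] = 1, y = w[1:2] = 2, z = w[2:6] = 2101.
Check: |xy| = 2 ≤ 3 and |y| = 1 ≥ 1. Reading y takes N from C back to C, so every xyⁱz is accepted.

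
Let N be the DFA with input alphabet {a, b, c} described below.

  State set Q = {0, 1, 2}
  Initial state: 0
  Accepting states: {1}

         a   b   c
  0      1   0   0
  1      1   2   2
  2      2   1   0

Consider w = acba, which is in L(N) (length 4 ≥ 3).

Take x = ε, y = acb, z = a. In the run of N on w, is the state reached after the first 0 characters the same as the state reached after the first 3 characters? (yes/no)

State sequence: 0 -a-> 1 -c-> 2 -b-> 1

After x (step 0): 0. After xy (step 3): 1.
They differ (0 ≠ 1), so y is not a cycle from the state after x; this split is not the one the pumping-lemma construction produces, and pumping y need not keep the string in L(N).

no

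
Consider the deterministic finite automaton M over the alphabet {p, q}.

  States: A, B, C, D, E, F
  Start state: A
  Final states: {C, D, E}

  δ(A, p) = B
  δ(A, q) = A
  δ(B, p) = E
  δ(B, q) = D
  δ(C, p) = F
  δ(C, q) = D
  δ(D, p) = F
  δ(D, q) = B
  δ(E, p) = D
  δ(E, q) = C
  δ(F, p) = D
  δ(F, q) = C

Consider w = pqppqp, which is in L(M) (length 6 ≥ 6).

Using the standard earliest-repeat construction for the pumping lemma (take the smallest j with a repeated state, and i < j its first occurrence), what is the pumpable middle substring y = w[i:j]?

Run of M on w = p q p p q p:
  step 0: A  (start)
  step 1: B  (read p: A→B)
  step 2: D  (read q: B→D)
  step 3: F  (read p: D→F)
  step 4: D  (read p: F→D)   ← first repeat (D seen earlier)
  step 5: B  (read q: D→B)
  step 6: E  (read p: B→E)

So i = 2, j = 4, giving x = w[0:2] = pq, y = w[2:4] = pp, z = w[4:6] = qp.
Check: |xy| = 4 ≤ 6 and |y| = 2 ≥ 1. Reading y takes M from D back to D, so every xyⁱz is accepted.
Since M has 6 states, any run of length ≥ 6 visits 6+1 states, so by pigeonhole some state repeats within the first 6 steps — that repeat gives the pumpable loop.

pp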